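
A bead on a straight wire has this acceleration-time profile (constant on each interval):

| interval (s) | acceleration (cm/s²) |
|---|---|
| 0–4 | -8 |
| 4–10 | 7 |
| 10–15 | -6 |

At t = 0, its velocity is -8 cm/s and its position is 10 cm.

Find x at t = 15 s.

On each constant-a segment, Δv = aΔt and Δx = v₀Δt + ½aΔt²; chain segment to segment.
0–4 s: v starts -8 cm/s; Δx = -8·4 + ½·-8·4² = -96 cm; v ends -40 cm/s.
4–10 s: v starts -40 cm/s; Δx = -40·6 + ½·7·6² = -114 cm; v ends 2 cm/s.
10–15 s: v starts 2 cm/s; Δx = 2·5 + ½·-6·5² = -65 cm; v ends -28 cm/s.
x(15) = 10 + Σ Δx = -265 cm.

-265 cm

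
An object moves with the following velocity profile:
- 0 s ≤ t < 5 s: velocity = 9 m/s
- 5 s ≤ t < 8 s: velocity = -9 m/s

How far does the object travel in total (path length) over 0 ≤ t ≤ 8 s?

72 m

Total distance travelled is ∫|v| dt — sum the magnitudes of each area piece.
0–5 s: |9| × 5 = 45 m
5–8 s: |-9| × 3 = 27 m
Total distance = 72 m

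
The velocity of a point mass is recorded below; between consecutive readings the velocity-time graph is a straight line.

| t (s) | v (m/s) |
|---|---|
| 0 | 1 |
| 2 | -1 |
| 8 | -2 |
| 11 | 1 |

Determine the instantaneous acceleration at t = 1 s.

Acceleration is the slope of the v-t graph on 0–2 s: (-1 − 1)/(2 − 0) = -1 m/s².

-1 m/s²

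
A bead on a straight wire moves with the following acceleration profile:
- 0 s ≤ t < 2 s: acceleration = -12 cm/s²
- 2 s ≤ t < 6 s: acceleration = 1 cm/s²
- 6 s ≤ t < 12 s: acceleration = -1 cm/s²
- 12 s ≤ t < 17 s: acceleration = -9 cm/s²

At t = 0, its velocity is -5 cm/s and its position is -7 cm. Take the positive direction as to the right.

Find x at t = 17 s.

On each constant-a segment, Δv = aΔt and Δx = v₀Δt + ½aΔt²; chain segment to segment.
0–2 s: v starts -5 cm/s; Δx = -5·2 + ½·-12·2² = -34 cm; v ends -29 cm/s.
2–6 s: v starts -29 cm/s; Δx = -29·4 + ½·1·4² = -108 cm; v ends -25 cm/s.
6–12 s: v starts -25 cm/s; Δx = -25·6 + ½·-1·6² = -168 cm; v ends -31 cm/s.
12–17 s: v starts -31 cm/s; Δx = -31·5 + ½·-9·5² = -267.5 cm; v ends -76 cm/s.
x(17) = -7 + Σ Δx = -584.5 cm.

-584.5 cm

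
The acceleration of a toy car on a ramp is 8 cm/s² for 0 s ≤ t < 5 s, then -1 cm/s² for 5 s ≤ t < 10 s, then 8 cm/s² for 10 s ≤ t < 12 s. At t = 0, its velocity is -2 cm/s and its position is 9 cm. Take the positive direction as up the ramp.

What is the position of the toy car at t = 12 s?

358.5 cm

On each constant-a segment, Δv = aΔt and Δx = v₀Δt + ½aΔt²; chain segment to segment.
0–5 s: v starts -2 cm/s; Δx = -2·5 + ½·8·5² = 90 cm; v ends 38 cm/s.
5–10 s: v starts 38 cm/s; Δx = 38·5 + ½·-1·5² = 177.5 cm; v ends 33 cm/s.
10–12 s: v starts 33 cm/s; Δx = 33·2 + ½·8·2² = 82 cm; v ends 49 cm/s.
x(12) = 9 + Σ Δx = 358.5 cm.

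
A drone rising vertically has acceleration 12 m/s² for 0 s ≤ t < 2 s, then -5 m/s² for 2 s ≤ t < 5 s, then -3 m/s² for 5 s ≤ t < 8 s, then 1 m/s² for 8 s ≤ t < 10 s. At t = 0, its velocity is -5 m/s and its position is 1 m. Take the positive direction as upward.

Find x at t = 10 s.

40 m

On each constant-a segment, Δv = aΔt and Δx = v₀Δt + ½aΔt²; chain segment to segment.
0–2 s: v starts -5 m/s; Δx = -5·2 + ½·12·2² = 14 m; v ends 19 m/s.
2–5 s: v starts 19 m/s; Δx = 19·3 + ½·-5·3² = 34.5 m; v ends 4 m/s.
5–8 s: v starts 4 m/s; Δx = 4·3 + ½·-3·3² = -1.5 m; v ends -5 m/s.
8–10 s: v starts -5 m/s; Δx = -5·2 + ½·1·2² = -8 m; v ends -3 m/s.
x(10) = 1 + Σ Δx = 40 m.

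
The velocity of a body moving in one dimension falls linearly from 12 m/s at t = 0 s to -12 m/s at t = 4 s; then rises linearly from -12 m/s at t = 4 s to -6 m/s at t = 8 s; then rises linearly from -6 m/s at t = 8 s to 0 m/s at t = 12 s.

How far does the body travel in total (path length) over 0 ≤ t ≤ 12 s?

72 m

Distance (not displacement) is the total path length: add the absolute areas under v-t.
0–4 s: v = 0 at t = 2 s; triangle areas 12 + 12 = 24 m
4–8 s: |½(-12 + -6)(4)| = 36 m
8–12 s: |½(-6 + 0)(4)| = 12 m
Total distance = 72 m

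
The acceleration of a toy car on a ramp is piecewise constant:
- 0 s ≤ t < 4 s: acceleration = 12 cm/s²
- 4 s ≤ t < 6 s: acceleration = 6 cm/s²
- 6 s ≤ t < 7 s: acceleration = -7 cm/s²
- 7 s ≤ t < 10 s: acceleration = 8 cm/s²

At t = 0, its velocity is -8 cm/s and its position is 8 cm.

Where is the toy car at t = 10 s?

383.5 cm

On each constant-a segment, Δv = aΔt and Δx = v₀Δt + ½aΔt²; chain segment to segment.
0–4 s: v starts -8 cm/s; Δx = -8·4 + ½·12·4² = 64 cm; v ends 40 cm/s.
4–6 s: v starts 40 cm/s; Δx = 40·2 + ½·6·2² = 92 cm; v ends 52 cm/s.
6–7 s: v starts 52 cm/s; Δx = 52·1 + ½·-7·1² = 48.5 cm; v ends 45 cm/s.
7–10 s: v starts 45 cm/s; Δx = 45·3 + ½·8·3² = 171 cm; v ends 69 cm/s.
x(10) = 8 + Σ Δx = 383.5 cm.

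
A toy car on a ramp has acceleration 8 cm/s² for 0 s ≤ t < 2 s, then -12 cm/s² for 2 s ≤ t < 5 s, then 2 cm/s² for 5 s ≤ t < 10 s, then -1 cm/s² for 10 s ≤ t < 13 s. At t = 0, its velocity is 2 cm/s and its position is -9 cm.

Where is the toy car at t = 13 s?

On each constant-a segment, Δv = aΔt and Δx = v₀Δt + ½aΔt²; chain segment to segment.
0–2 s: v starts 2 cm/s; Δx = 2·2 + ½·8·2² = 20 cm; v ends 18 cm/s.
2–5 s: v starts 18 cm/s; Δx = 18·3 + ½·-12·3² = 0 cm; v ends -18 cm/s.
5–10 s: v starts -18 cm/s; Δx = -18·5 + ½·2·5² = -65 cm; v ends -8 cm/s.
10–13 s: v starts -8 cm/s; Δx = -8·3 + ½·-1·3² = -28.5 cm; v ends -11 cm/s.
x(13) = -9 + Σ Δx = -82.5 cm.

-82.5 cm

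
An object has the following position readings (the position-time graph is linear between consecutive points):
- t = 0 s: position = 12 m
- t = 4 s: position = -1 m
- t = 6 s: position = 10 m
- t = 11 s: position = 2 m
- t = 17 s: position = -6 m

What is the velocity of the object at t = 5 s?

Velocity is the slope of the x-t graph on 4–6 s: (10 − -1)/(6 − 4) = 5.5 m/s.

5.5 m/s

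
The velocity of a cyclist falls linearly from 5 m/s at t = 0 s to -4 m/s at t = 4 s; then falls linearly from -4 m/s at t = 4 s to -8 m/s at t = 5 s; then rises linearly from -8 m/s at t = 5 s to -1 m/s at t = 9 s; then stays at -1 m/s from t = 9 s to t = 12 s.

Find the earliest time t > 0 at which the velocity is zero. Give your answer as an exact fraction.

t = 20/9 s

v changes sign on 0–4 s (from 5 to -4); the graph is linear there, so v = 0 at t = 0 + (-5)·(4 − 0)/(-4 − 5) = 20/9 s.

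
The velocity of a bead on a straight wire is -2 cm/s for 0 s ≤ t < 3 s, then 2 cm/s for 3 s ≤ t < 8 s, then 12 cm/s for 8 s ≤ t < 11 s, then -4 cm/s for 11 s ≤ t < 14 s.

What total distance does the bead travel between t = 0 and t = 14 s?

64 cm

Total distance travelled is ∫|v| dt — sum the magnitudes of each area piece.
0–3 s: |-2| × 3 = 6 cm
3–8 s: |2| × 5 = 10 cm
8–11 s: |12| × 3 = 36 cm
11–14 s: |-4| × 3 = 12 cm
Total distance = 64 cm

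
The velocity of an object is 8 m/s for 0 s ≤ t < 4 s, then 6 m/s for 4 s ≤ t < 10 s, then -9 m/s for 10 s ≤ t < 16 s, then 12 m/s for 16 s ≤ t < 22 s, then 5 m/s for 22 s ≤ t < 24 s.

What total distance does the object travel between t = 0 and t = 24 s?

Total distance travelled is ∫|v| dt — sum the magnitudes of each area piece.
0–4 s: |8| × 4 = 32 m
4–10 s: |6| × 6 = 36 m
10–16 s: |-9| × 6 = 54 m
16–22 s: |12| × 6 = 72 m
22–24 s: |5| × 2 = 10 m
Total distance = 204 m

204 m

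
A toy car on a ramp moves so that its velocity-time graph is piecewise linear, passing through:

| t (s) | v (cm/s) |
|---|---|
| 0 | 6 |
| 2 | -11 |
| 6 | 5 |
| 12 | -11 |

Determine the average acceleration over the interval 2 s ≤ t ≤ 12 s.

Average acceleration = Δv/Δt = (-11 − -11)/(12 − 2) = 0 cm/s².

0 cm/s²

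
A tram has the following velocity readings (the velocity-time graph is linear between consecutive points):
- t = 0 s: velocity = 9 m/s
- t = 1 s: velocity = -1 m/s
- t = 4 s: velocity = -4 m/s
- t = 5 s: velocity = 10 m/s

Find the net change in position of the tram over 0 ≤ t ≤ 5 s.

Net displacement equals the area under the velocity-time graph (areas below the axis count negative).
0–1 s: ½(9 + -1)(1) = 4 m
1–4 s: ½(-1 + -4)(3) = -7.5 m
4–5 s: ½(-4 + 10)(1) = 3 m
Net displacement = -0.5 m

-0.5 m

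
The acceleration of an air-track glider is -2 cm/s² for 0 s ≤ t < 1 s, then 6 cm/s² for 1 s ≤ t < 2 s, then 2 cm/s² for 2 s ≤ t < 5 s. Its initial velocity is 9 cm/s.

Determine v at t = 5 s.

19 cm/s

Δv equals the area under the a-t graph; then v = v₀ + Δv.
0–1 s: -2 × 1 = -2 cm/s
1–2 s: 6 × 1 = 6 cm/s
2–5 s: 2 × 3 = 6 cm/s
Δv = 10 cm/s, so v(5) = 9 + (10) = 19 cm/s.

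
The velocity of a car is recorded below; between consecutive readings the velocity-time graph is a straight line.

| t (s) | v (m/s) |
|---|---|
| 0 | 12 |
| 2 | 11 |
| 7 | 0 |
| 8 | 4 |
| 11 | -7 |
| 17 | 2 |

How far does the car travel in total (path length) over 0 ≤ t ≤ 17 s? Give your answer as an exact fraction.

Total distance travelled is ∫|v| dt — sum the magnitudes of each area piece.
0–2 s: |½(12 + 11)(2)| = 23 m
2–7 s: |½(11 + 0)(5)| = 27.5 m
7–8 s: |½(0 + 4)(1)| = 2 m
8–11 s: v = 0 at t = 100/11 s; triangle areas 24/11 + 147/22 = 195/22 m
11–17 s: v = 0 at t = 47/3 s; triangle areas 49/3 + 4/3 = 53/3 m
Total distance = 2608/33 m

2608/33 m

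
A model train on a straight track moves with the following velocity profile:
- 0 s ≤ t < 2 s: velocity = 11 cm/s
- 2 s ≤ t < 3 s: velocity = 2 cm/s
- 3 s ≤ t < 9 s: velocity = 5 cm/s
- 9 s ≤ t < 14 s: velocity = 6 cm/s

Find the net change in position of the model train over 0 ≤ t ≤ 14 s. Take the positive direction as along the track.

84 cm

Net displacement equals the area under the velocity-time graph (areas below the axis count negative).
0–2 s: 11 × 2 = 22 cm
2–3 s: 2 × 1 = 2 cm
3–9 s: 5 × 6 = 30 cm
9–14 s: 6 × 5 = 30 cm
Net displacement = 84 cm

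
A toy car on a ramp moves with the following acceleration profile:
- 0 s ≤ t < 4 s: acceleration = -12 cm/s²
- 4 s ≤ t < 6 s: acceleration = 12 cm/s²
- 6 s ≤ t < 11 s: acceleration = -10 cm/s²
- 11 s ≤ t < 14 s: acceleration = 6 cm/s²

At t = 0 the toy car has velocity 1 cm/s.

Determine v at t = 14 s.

Δv equals the area under the a-t graph; then v = v₀ + Δv.
0–4 s: -12 × 4 = -48 cm/s
4–6 s: 12 × 2 = 24 cm/s
6–11 s: -10 × 5 = -50 cm/s
11–14 s: 6 × 3 = 18 cm/s
Δv = -56 cm/s, so v(14) = 1 + (-56) = -55 cm/s.

-55 cm/s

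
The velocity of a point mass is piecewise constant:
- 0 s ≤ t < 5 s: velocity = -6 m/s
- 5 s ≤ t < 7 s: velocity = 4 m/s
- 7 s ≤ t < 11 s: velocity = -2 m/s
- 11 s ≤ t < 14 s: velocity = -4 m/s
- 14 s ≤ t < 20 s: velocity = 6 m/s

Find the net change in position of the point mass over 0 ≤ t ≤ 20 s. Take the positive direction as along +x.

Net displacement equals the area under the velocity-time graph (areas below the axis count negative).
0–5 s: -6 × 5 = -30 m
5–7 s: 4 × 2 = 8 m
7–11 s: -2 × 4 = -8 m
11–14 s: -4 × 3 = -12 m
14–20 s: 6 × 6 = 36 m
Net displacement = -6 m

-6 m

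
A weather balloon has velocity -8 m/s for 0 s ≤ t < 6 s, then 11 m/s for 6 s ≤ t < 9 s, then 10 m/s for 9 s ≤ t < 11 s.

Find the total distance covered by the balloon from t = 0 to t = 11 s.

101 m

Total distance travelled is ∫|v| dt — sum the magnitudes of each area piece.
0–6 s: |-8| × 6 = 48 m
6–9 s: |11| × 3 = 33 m
9–11 s: |10| × 2 = 20 m
Total distance = 101 m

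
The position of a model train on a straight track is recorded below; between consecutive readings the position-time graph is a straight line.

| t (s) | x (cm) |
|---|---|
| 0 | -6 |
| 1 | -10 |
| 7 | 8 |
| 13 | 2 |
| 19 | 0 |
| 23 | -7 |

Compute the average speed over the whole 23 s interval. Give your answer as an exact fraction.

37/23 cm/s

Average speed = (total path length)/(elapsed time); on a piecewise-linear x-t graph the path length is Σ|Δx|.
0–1 s: |Δx| = |-10 − -6| = 4 cm
1–7 s: |Δx| = |8 − -10| = 18 cm
7–13 s: |Δx| = |2 − 8| = 6 cm
13–19 s: |Δx| = |0 − 2| = 2 cm
19–23 s: |Δx| = |-7 − 0| = 7 cm
Total path = 37 cm; average speed = 37/23 = 37/23 cm/s.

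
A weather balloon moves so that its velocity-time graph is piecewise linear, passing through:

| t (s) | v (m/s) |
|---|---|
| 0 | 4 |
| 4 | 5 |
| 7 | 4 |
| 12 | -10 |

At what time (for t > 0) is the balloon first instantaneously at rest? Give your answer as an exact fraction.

v changes sign on 7–12 s (from 4 to -10); the graph is linear there, so v = 0 at t = 7 + (-4)·(12 − 7)/(-10 − 4) = 59/7 s.

t = 59/7 s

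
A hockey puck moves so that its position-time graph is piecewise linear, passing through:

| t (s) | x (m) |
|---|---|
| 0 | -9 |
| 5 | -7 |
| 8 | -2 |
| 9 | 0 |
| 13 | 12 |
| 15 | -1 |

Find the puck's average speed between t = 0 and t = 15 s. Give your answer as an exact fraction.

34/15 m/s

Average speed = (total path length)/(elapsed time); on a piecewise-linear x-t graph the path length is Σ|Δx|.
0–5 s: |Δx| = |-7 − -9| = 2 m
5–8 s: |Δx| = |-2 − -7| = 5 m
8–9 s: |Δx| = |0 − -2| = 2 m
9–13 s: |Δx| = |12 − 0| = 12 m
13–15 s: |Δx| = |-1 − 12| = 13 m
Total path = 34 m; average speed = 34/15 = 34/15 m/s.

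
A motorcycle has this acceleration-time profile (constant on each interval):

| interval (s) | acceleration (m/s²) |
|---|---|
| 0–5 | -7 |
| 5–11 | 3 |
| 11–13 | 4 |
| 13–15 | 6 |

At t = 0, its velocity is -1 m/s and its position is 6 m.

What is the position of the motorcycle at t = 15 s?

-284.5 m

On each constant-a segment, Δv = aΔt and Δx = v₀Δt + ½aΔt²; chain segment to segment.
0–5 s: v starts -1 m/s; Δx = -1·5 + ½·-7·5² = -92.5 m; v ends -36 m/s.
5–11 s: v starts -36 m/s; Δx = -36·6 + ½·3·6² = -162 m; v ends -18 m/s.
11–13 s: v starts -18 m/s; Δx = -18·2 + ½·4·2² = -28 m; v ends -10 m/s.
13–15 s: v starts -10 m/s; Δx = -10·2 + ½·6·2² = -8 m; v ends 2 m/s.
x(15) = 6 + Σ Δx = -284.5 m.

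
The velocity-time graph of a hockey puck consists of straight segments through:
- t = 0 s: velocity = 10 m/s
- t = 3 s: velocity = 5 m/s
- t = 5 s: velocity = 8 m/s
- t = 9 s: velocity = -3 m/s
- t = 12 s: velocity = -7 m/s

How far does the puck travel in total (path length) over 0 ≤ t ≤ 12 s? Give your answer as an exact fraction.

Distance (not displacement) is the total path length: add the absolute areas under v-t.
0–3 s: |½(10 + 5)(3)| = 22.5 m
3–5 s: |½(5 + 8)(2)| = 13 m
5–9 s: v = 0 at t = 87/11 s; triangle areas 128/11 + 18/11 = 146/11 m
9–12 s: |½(-3 + -7)(3)| = 15 m
Total distance = 1403/22 m

1403/22 m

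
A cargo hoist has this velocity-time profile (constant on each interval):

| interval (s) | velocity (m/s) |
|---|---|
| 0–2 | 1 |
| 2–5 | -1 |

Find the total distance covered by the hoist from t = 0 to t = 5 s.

Total distance travelled is ∫|v| dt — sum the magnitudes of each area piece.
0–2 s: |1| × 2 = 2 m
2–5 s: |-1| × 3 = 3 m
Total distance = 5 m

5 m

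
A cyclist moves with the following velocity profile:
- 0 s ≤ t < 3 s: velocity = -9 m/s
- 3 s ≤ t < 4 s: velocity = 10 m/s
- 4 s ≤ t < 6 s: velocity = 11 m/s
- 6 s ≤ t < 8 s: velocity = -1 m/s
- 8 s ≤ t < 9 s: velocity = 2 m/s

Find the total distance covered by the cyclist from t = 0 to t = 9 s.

Distance (not displacement) is the total path length: add the absolute areas under v-t.
0–3 s: |-9| × 3 = 27 m
3–4 s: |10| × 1 = 10 m
4–6 s: |11| × 2 = 22 m
6–8 s: |-1| × 2 = 2 m
8–9 s: |2| × 1 = 2 m
Total distance = 63 m

63 m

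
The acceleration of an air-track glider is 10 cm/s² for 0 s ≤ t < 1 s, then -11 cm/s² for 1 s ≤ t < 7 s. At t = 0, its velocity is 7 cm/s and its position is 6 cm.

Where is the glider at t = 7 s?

-78 cm

On each constant-a segment, Δv = aΔt and Δx = v₀Δt + ½aΔt²; chain segment to segment.
0–1 s: v starts 7 cm/s; Δx = 7·1 + ½·10·1² = 12 cm; v ends 17 cm/s.
1–7 s: v starts 17 cm/s; Δx = 17·6 + ½·-11·6² = -96 cm; v ends -49 cm/s.
x(7) = 6 + Σ Δx = -78 cm.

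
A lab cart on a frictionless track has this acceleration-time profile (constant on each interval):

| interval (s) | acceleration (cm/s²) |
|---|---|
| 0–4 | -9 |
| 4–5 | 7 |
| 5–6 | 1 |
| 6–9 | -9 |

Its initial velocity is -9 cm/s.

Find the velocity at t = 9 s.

-64 cm/s

Δv equals the area under the a-t graph; then v = v₀ + Δv.
0–4 s: -9 × 4 = -36 cm/s
4–5 s: 7 × 1 = 7 cm/s
5–6 s: 1 × 1 = 1 cm/s
6–9 s: -9 × 3 = -27 cm/s
Δv = -55 cm/s, so v(9) = -9 + (-55) = -64 cm/s.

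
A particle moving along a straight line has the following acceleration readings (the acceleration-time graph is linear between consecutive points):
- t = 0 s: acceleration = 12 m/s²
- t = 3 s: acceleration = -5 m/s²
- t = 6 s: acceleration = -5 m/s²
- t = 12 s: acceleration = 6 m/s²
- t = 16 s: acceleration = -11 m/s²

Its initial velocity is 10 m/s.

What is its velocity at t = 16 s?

-1.5 m/s

Δv equals the area under the a-t graph; then v = v₀ + Δv.
0–3 s: ½(12 + -5)(3) = 10.5 m/s
3–6 s: -5 × 3 = -15 m/s
6–12 s: ½(-5 + 6)(6) = 3 m/s
12–16 s: ½(6 + -11)(4) = -10 m/s
Δv = -11.5 m/s, so v(16) = 10 + (-11.5) = -1.5 m/s.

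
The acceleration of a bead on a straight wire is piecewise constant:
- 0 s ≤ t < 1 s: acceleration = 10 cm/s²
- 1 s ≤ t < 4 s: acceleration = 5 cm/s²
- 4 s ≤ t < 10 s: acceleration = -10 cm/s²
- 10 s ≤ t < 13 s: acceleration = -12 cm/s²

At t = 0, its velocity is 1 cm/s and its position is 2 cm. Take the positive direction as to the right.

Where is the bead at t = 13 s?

-116.5 cm

On each constant-a segment, Δv = aΔt and Δx = v₀Δt + ½aΔt²; chain segment to segment.
0–1 s: v starts 1 cm/s; Δx = 1·1 + ½·10·1² = 6 cm; v ends 11 cm/s.
1–4 s: v starts 11 cm/s; Δx = 11·3 + ½·5·3² = 55.5 cm; v ends 26 cm/s.
4–10 s: v starts 26 cm/s; Δx = 26·6 + ½·-10·6² = -24 cm; v ends -34 cm/s.
10–13 s: v starts -34 cm/s; Δx = -34·3 + ½·-12·3² = -156 cm; v ends -70 cm/s.
x(13) = 2 + Σ Δx = -116.5 cm.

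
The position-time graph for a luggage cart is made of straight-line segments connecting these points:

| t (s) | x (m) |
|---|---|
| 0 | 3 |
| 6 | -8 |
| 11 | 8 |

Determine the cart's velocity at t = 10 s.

3.2 m/s

Velocity is the slope of the x-t graph on 6–11 s: (8 − -8)/(11 − 6) = 3.2 m/s.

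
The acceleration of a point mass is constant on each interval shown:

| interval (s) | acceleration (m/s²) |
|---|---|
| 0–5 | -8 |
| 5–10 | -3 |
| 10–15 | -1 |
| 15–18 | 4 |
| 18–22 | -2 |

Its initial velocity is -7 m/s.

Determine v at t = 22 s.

-63 m/s

Δv equals the area under the a-t graph; then v = v₀ + Δv.
0–5 s: -8 × 5 = -40 m/s
5–10 s: -3 × 5 = -15 m/s
10–15 s: -1 × 5 = -5 m/s
15–18 s: 4 × 3 = 12 m/s
18–22 s: -2 × 4 = -8 m/s
Δv = -56 m/s, so v(22) = -7 + (-56) = -63 m/s.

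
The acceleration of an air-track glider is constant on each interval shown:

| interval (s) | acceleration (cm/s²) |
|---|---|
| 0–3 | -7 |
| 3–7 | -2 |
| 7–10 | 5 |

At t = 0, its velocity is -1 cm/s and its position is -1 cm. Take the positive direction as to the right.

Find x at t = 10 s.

-207 cm

On each constant-a segment, Δv = aΔt and Δx = v₀Δt + ½aΔt²; chain segment to segment.
0–3 s: v starts -1 cm/s; Δx = -1·3 + ½·-7·3² = -34.5 cm; v ends -22 cm/s.
3–7 s: v starts -22 cm/s; Δx = -22·4 + ½·-2·4² = -104 cm; v ends -30 cm/s.
7–10 s: v starts -30 cm/s; Δx = -30·3 + ½·5·3² = -67.5 cm; v ends -15 cm/s.
x(10) = -1 + Σ Δx = -207 cm.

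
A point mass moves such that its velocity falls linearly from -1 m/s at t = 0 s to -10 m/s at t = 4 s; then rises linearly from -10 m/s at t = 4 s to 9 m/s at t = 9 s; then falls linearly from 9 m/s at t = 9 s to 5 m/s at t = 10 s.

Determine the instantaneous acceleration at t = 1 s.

Acceleration is the slope of the v-t graph on 0–4 s: (-10 − -1)/(4 − 0) = -2.25 m/s².

-2.25 m/s²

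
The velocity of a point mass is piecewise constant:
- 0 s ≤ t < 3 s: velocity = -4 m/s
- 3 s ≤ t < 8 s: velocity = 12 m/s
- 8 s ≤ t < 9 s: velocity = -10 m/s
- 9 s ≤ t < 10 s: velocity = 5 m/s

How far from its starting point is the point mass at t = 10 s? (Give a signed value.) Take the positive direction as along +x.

Displacement is the signed area under the v-t curve.
0–3 s: -4 × 3 = -12 m
3–8 s: 12 × 5 = 60 m
8–9 s: -10 × 1 = -10 m
9–10 s: 5 × 1 = 5 m
Net displacement = 43 m

43 m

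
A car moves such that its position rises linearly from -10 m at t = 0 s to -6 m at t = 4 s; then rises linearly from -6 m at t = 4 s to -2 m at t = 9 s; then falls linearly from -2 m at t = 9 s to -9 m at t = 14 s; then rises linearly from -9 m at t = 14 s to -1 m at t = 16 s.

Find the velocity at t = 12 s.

Velocity is the slope of the x-t graph on 9–14 s: (-9 − -2)/(14 − 9) = -1.4 m/s.

-1.4 m/s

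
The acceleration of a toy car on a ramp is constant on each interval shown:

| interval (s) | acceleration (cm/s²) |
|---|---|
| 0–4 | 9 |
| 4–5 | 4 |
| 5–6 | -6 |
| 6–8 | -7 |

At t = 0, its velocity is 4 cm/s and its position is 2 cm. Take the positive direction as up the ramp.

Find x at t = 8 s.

235 cm

On each constant-a segment, Δv = aΔt and Δx = v₀Δt + ½aΔt²; chain segment to segment.
0–4 s: v starts 4 cm/s; Δx = 4·4 + ½·9·4² = 88 cm; v ends 40 cm/s.
4–5 s: v starts 40 cm/s; Δx = 40·1 + ½·4·1² = 42 cm; v ends 44 cm/s.
5–6 s: v starts 44 cm/s; Δx = 44·1 + ½·-6·1² = 41 cm; v ends 38 cm/s.
6–8 s: v starts 38 cm/s; Δx = 38·2 + ½·-7·2² = 62 cm; v ends 24 cm/s.
x(8) = 2 + Σ Δx = 235 cm.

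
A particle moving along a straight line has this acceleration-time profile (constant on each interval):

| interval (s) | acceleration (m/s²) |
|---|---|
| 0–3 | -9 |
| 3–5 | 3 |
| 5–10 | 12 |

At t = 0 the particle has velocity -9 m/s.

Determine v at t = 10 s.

Δv equals the area under the a-t graph; then v = v₀ + Δv.
0–3 s: -9 × 3 = -27 m/s
3–5 s: 3 × 2 = 6 m/s
5–10 s: 12 × 5 = 60 m/s
Δv = 39 m/s, so v(10) = -9 + (39) = 30 m/s.

30 m/s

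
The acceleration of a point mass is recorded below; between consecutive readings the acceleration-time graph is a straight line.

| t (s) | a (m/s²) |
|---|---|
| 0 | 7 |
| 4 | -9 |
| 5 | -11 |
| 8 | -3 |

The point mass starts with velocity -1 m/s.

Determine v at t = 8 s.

Δv equals the area under the a-t graph; then v = v₀ + Δv.
0–4 s: ½(7 + -9)(4) = -4 m/s
4–5 s: ½(-9 + -11)(1) = -10 m/s
5–8 s: ½(-11 + -3)(3) = -21 m/s
Δv = -35 m/s, so v(8) = -1 + (-35) = -36 m/s.

-36 m/s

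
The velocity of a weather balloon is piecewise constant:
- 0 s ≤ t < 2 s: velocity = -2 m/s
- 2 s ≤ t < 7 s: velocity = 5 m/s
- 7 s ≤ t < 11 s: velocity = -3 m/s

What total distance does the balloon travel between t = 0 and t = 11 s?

41 m

Total distance travelled is ∫|v| dt — sum the magnitudes of each area piece.
0–2 s: |-2| × 2 = 4 m
2–7 s: |5| × 5 = 25 m
7–11 s: |-3| × 4 = 12 m
Total distance = 41 m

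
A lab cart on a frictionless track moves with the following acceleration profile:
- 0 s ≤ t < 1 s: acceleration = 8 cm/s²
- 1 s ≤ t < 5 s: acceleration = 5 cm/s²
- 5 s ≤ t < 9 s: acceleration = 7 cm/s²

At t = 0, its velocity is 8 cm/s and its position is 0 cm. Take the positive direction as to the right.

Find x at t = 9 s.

316 cm

On each constant-a segment, Δv = aΔt and Δx = v₀Δt + ½aΔt²; chain segment to segment.
0–1 s: v starts 8 cm/s; Δx = 8·1 + ½·8·1² = 12 cm; v ends 16 cm/s.
1–5 s: v starts 16 cm/s; Δx = 16·4 + ½·5·4² = 104 cm; v ends 36 cm/s.
5–9 s: v starts 36 cm/s; Δx = 36·4 + ½·7·4² = 200 cm; v ends 64 cm/s.
x(9) = 0 + Σ Δx = 316 cm.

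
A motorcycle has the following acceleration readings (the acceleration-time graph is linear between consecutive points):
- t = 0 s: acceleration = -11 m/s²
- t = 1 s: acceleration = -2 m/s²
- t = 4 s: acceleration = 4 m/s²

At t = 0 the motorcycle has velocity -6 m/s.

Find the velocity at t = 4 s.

-9.5 m/s

Δv equals the area under the a-t graph; then v = v₀ + Δv.
0–1 s: ½(-11 + -2)(1) = -6.5 m/s
1–4 s: ½(-2 + 4)(3) = 3 m/s
Δv = -3.5 m/s, so v(4) = -6 + (-3.5) = -9.5 m/s.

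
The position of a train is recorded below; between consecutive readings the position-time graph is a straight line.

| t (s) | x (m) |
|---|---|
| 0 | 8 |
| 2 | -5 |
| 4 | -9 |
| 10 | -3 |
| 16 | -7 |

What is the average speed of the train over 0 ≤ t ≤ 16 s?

Average speed = (total path length)/(elapsed time); on a piecewise-linear x-t graph the path length is Σ|Δx|.
0–2 s: |Δx| = |-5 − 8| = 13 m
2–4 s: |Δx| = |-9 − -5| = 4 m
4–10 s: |Δx| = |-3 − -9| = 6 m
10–16 s: |Δx| = |-7 − -3| = 4 m
Total path = 27 m; average speed = 27/16 = 1.6875 m/s.

1.6875 m/s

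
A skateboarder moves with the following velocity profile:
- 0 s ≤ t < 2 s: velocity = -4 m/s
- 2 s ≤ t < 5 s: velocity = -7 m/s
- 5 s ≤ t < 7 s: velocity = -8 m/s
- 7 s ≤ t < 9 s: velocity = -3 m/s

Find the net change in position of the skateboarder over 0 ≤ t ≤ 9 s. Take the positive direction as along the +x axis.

-51 m

Net displacement equals the area under the velocity-time graph (areas below the axis count negative).
0–2 s: -4 × 2 = -8 m
2–5 s: -7 × 3 = -21 m
5–7 s: -8 × 2 = -16 m
7–9 s: -3 × 2 = -6 m
Net displacement = -51 m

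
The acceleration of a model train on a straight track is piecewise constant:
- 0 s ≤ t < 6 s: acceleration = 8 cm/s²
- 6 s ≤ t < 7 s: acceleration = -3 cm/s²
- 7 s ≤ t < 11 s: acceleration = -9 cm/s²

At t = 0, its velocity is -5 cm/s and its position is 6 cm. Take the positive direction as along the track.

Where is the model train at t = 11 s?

On each constant-a segment, Δv = aΔt and Δx = v₀Δt + ½aΔt²; chain segment to segment.
0–6 s: v starts -5 cm/s; Δx = -5·6 + ½·8·6² = 114 cm; v ends 43 cm/s.
6–7 s: v starts 43 cm/s; Δx = 43·1 + ½·-3·1² = 41.5 cm; v ends 40 cm/s.
7–11 s: v starts 40 cm/s; Δx = 40·4 + ½·-9·4² = 88 cm; v ends 4 cm/s.
x(11) = 6 + Σ Δx = 249.5 cm.

249.5 cm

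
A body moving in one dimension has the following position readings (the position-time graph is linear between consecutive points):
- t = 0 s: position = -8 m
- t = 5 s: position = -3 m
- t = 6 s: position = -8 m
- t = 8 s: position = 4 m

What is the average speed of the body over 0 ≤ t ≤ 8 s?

2.75 m/s

Average speed = (total path length)/(elapsed time); on a piecewise-linear x-t graph the path length is Σ|Δx|.
0–5 s: |Δx| = |-3 − -8| = 5 m
5–6 s: |Δx| = |-8 − -3| = 5 m
6–8 s: |Δx| = |4 − -8| = 12 m
Total path = 22 m; average speed = 22/8 = 2.75 m/s.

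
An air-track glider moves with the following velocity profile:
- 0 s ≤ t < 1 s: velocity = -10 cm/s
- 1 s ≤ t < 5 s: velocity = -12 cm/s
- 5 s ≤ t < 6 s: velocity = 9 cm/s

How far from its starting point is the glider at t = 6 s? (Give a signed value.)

Net displacement equals the area under the velocity-time graph (areas below the axis count negative).
0–1 s: -10 × 1 = -10 cm
1–5 s: -12 × 4 = -48 cm
5–6 s: 9 × 1 = 9 cm
Net displacement = -49 cm

-49 cm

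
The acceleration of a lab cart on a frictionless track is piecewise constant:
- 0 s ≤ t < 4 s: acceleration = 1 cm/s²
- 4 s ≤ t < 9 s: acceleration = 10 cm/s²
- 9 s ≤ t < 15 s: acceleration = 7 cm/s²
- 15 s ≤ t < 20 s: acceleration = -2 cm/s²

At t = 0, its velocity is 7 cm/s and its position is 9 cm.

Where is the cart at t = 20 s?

1207 cm

On each constant-a segment, Δv = aΔt and Δx = v₀Δt + ½aΔt²; chain segment to segment.
0–4 s: v starts 7 cm/s; Δx = 7·4 + ½·1·4² = 36 cm; v ends 11 cm/s.
4–9 s: v starts 11 cm/s; Δx = 11·5 + ½·10·5² = 180 cm; v ends 61 cm/s.
9–15 s: v starts 61 cm/s; Δx = 61·6 + ½·7·6² = 492 cm; v ends 103 cm/s.
15–20 s: v starts 103 cm/s; Δx = 103·5 + ½·-2·5² = 490 cm; v ends 93 cm/s.
x(20) = 9 + Σ Δx = 1207 cm.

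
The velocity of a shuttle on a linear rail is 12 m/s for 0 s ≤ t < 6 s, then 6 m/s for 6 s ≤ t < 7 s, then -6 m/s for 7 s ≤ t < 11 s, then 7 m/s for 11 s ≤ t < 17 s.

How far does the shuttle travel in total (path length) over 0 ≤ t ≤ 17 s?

Distance (not displacement) is the total path length: add the absolute areas under v-t.
0–6 s: |12| × 6 = 72 m
6–7 s: |6| × 1 = 6 m
7–11 s: |-6| × 4 = 24 m
11–17 s: |7| × 6 = 42 m
Total distance = 144 m

144 m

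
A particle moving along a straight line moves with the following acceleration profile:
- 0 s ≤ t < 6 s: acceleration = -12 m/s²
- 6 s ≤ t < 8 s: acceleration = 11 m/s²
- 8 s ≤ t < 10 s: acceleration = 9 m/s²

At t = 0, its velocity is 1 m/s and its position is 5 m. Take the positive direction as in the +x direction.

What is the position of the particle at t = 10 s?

On each constant-a segment, Δv = aΔt and Δx = v₀Δt + ½aΔt²; chain segment to segment.
0–6 s: v starts 1 m/s; Δx = 1·6 + ½·-12·6² = -210 m; v ends -71 m/s.
6–8 s: v starts -71 m/s; Δx = -71·2 + ½·11·2² = -120 m; v ends -49 m/s.
8–10 s: v starts -49 m/s; Δx = -49·2 + ½·9·2² = -80 m; v ends -31 m/s.
x(10) = 5 + Σ Δx = -405 m.

-405 m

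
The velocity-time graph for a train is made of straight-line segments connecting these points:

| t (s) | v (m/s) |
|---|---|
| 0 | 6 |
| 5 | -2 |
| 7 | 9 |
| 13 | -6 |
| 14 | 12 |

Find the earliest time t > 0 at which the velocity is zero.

t = 3.75 s

v changes sign on 0–5 s (from 6 to -2); the graph is linear there, so v = 0 at t = 0 + (-6)·(5 − 0)/(-2 − 6) = 3.75 s.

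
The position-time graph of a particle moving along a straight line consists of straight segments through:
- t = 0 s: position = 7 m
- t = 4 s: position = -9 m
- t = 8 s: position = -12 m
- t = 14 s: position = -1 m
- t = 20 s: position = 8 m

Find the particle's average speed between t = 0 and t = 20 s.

1.95 m/s

Average speed = (total path length)/(elapsed time); on a piecewise-linear x-t graph the path length is Σ|Δx|.
0–4 s: |Δx| = |-9 − 7| = 16 m
4–8 s: |Δx| = |-12 − -9| = 3 m
8–14 s: |Δx| = |-1 − -12| = 11 m
14–20 s: |Δx| = |8 − -1| = 9 m
Total path = 39 m; average speed = 39/20 = 1.95 m/s.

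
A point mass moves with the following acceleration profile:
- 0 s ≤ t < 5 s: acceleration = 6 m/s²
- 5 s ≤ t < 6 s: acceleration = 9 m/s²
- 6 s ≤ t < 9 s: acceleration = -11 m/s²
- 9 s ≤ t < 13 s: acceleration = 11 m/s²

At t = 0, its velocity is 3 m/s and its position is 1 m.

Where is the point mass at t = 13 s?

329 m

On each constant-a segment, Δv = aΔt and Δx = v₀Δt + ½aΔt²; chain segment to segment.
0–5 s: v starts 3 m/s; Δx = 3·5 + ½·6·5² = 90 m; v ends 33 m/s.
5–6 s: v starts 33 m/s; Δx = 33·1 + ½·9·1² = 37.5 m; v ends 42 m/s.
6–9 s: v starts 42 m/s; Δx = 42·3 + ½·-11·3² = 76.5 m; v ends 9 m/s.
9–13 s: v starts 9 m/s; Δx = 9·4 + ½·11·4² = 124 m; v ends 53 m/s.
x(13) = 1 + Σ Δx = 329 m.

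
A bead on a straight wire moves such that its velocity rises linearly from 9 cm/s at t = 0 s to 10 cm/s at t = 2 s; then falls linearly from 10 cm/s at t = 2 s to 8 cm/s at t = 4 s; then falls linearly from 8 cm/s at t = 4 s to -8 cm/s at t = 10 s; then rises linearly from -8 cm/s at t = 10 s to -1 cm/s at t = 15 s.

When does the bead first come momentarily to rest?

v changes sign on 4–10 s (from 8 to -8); the graph is linear there, so v = 0 at t = 4 + (-8)·(10 − 4)/(-8 − 8) = 7 s.

t = 7 s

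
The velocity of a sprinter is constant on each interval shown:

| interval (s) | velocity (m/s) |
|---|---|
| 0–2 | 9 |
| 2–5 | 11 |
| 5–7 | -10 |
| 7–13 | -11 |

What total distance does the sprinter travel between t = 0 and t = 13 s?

137 m

Distance (not displacement) is the total path length: add the absolute areas under v-t.
0–2 s: |9| × 2 = 18 m
2–5 s: |11| × 3 = 33 m
5–7 s: |-10| × 2 = 20 m
7–13 s: |-11| × 6 = 66 m
Total distance = 137 m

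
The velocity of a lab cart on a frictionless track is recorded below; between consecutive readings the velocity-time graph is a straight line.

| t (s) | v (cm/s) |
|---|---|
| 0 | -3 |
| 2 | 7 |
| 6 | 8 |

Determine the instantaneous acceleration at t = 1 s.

5 cm/s²

Acceleration is the slope of the v-t graph on 0–2 s: (7 − -3)/(2 − 0) = 5 cm/s².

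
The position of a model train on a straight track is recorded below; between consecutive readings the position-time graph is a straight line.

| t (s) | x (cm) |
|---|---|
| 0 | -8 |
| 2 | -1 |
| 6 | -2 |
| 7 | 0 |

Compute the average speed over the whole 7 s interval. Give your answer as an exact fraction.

10/7 cm/s

Average speed = (total path length)/(elapsed time); on a piecewise-linear x-t graph the path length is Σ|Δx|.
0–2 s: |Δx| = |-1 − -8| = 7 cm
2–6 s: |Δx| = |-2 − -1| = 1 cm
6–7 s: |Δx| = |0 − -2| = 2 cm
Total path = 10 cm; average speed = 10/7 = 10/7 cm/s.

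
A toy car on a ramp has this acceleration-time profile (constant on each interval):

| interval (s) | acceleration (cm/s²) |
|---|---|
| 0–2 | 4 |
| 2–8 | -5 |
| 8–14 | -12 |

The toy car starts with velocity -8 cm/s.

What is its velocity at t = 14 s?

Δv equals the area under the a-t graph; then v = v₀ + Δv.
0–2 s: 4 × 2 = 8 cm/s
2–8 s: -5 × 6 = -30 cm/s
8–14 s: -12 × 6 = -72 cm/s
Δv = -94 cm/s, so v(14) = -8 + (-94) = -102 cm/s.

-102 cm/s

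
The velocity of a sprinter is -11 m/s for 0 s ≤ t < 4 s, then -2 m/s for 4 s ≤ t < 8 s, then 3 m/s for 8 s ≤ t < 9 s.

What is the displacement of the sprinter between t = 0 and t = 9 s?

-49 m

Net displacement equals the area under the velocity-time graph (areas below the axis count negative).
0–4 s: -11 × 4 = -44 m
4–8 s: -2 × 4 = -8 m
8–9 s: 3 × 1 = 3 m
Net displacement = -49 m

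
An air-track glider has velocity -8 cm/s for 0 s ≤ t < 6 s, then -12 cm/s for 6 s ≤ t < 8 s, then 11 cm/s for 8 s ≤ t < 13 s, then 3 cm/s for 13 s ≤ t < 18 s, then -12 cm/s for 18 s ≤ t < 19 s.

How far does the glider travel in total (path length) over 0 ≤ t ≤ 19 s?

Distance (not displacement) is the total path length: add the absolute areas under v-t.
0–6 s: |-8| × 6 = 48 cm
6–8 s: |-12| × 2 = 24 cm
8–13 s: |11| × 5 = 55 cm
13–18 s: |3| × 5 = 15 cm
18–19 s: |-12| × 1 = 12 cm
Total distance = 154 cm

154 cm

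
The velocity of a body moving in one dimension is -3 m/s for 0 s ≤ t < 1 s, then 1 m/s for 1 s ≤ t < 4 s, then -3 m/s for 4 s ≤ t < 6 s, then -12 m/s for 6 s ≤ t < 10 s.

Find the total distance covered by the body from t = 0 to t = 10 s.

Distance (not displacement) is the total path length: add the absolute areas under v-t.
0–1 s: |-3| × 1 = 3 m
1–4 s: |1| × 3 = 3 m
4–6 s: |-3| × 2 = 6 m
6–10 s: |-12| × 4 = 48 m
Total distance = 60 m

60 m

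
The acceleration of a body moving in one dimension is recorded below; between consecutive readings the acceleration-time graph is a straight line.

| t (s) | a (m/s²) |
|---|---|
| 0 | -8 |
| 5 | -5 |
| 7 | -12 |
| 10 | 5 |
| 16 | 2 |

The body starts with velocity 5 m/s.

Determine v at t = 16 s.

Δv equals the area under the a-t graph; then v = v₀ + Δv.
0–5 s: ½(-8 + -5)(5) = -32.5 m/s
5–7 s: ½(-5 + -12)(2) = -17 m/s
7–10 s: ½(-12 + 5)(3) = -10.5 m/s
10–16 s: ½(5 + 2)(6) = 21 m/s
Δv = -39 m/s, so v(16) = 5 + (-39) = -34 m/s.

-34 m/s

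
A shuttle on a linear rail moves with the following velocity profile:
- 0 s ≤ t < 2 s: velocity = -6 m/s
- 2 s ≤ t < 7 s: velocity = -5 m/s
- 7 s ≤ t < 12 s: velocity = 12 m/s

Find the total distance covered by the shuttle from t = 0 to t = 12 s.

97 m

Total distance travelled is ∫|v| dt — sum the magnitudes of each area piece.
0–2 s: |-6| × 2 = 12 m
2–7 s: |-5| × 5 = 25 m
7–12 s: |12| × 5 = 60 m
Total distance = 97 m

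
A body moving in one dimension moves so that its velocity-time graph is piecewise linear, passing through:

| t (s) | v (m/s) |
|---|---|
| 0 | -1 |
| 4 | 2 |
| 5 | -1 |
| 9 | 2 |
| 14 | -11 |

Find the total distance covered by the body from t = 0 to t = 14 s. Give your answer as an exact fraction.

410/13 m

Total distance travelled is ∫|v| dt — sum the magnitudes of each area piece.
0–4 s: v = 0 at t = 4/3 s; triangle areas 2/3 + 8/3 = 10/3 m
4–5 s: v = 0 at t = 14/3 s; triangle areas 2/3 + 1/6 = 5/6 m
5–9 s: v = 0 at t = 19/3 s; triangle areas 2/3 + 8/3 = 10/3 m
9–14 s: v = 0 at t = 127/13 s; triangle areas 10/13 + 605/26 = 625/26 m
Total distance = 410/13 m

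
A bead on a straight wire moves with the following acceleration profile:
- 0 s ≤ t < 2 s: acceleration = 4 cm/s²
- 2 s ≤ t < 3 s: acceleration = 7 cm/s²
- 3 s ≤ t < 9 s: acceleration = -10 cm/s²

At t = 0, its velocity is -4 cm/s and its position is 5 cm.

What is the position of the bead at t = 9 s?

-101.5 cm

On each constant-a segment, Δv = aΔt and Δx = v₀Δt + ½aΔt²; chain segment to segment.
0–2 s: v starts -4 cm/s; Δx = -4·2 + ½·4·2² = 0 cm; v ends 4 cm/s.
2–3 s: v starts 4 cm/s; Δx = 4·1 + ½·7·1² = 7.5 cm; v ends 11 cm/s.
3–9 s: v starts 11 cm/s; Δx = 11·6 + ½·-10·6² = -114 cm; v ends -49 cm/s.
x(9) = 5 + Σ Δx = -101.5 cm.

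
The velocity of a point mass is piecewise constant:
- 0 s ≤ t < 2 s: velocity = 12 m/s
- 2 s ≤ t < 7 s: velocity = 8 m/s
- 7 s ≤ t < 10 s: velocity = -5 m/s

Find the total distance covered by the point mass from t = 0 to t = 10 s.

Total distance travelled is ∫|v| dt — sum the magnitudes of each area piece.
0–2 s: |12| × 2 = 24 m
2–7 s: |8| × 5 = 40 m
7–10 s: |-5| × 3 = 15 m
Total distance = 79 m

79 m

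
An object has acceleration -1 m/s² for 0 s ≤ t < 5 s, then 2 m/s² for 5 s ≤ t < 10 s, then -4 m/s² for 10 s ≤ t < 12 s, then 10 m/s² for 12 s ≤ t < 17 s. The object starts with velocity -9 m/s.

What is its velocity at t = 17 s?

Δv equals the area under the a-t graph; then v = v₀ + Δv.
0–5 s: -1 × 5 = -5 m/s
5–10 s: 2 × 5 = 10 m/s
10–12 s: -4 × 2 = -8 m/s
12–17 s: 10 × 5 = 50 m/s
Δv = 47 m/s, so v(17) = -9 + (47) = 38 m/s.

38 m/s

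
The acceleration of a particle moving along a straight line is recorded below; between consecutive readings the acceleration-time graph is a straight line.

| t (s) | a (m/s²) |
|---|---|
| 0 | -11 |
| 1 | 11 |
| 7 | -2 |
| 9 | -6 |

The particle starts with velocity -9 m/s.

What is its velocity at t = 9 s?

Δv equals the area under the a-t graph; then v = v₀ + Δv.
0–1 s: ½(-11 + 11)(1) = 0 m/s
1–7 s: ½(11 + -2)(6) = 27 m/s
7–9 s: ½(-2 + -6)(2) = -8 m/s
Δv = 19 m/s, so v(9) = -9 + (19) = 10 m/s.

10 m/s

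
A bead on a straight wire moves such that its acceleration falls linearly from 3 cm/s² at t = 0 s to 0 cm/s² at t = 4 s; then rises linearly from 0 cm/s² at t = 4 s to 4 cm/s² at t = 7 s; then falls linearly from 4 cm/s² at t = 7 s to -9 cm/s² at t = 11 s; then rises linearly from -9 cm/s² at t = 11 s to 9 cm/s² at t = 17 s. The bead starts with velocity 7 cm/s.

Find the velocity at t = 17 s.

9 cm/s

Δv equals the area under the a-t graph; then v = v₀ + Δv.
0–4 s: ½(3 + 0)(4) = 6 cm/s
4–7 s: ½(0 + 4)(3) = 6 cm/s
7–11 s: ½(4 + -9)(4) = -10 cm/s
11–17 s: ½(-9 + 9)(6) = 0 cm/s
Δv = 2 cm/s, so v(17) = 7 + (2) = 9 cm/s.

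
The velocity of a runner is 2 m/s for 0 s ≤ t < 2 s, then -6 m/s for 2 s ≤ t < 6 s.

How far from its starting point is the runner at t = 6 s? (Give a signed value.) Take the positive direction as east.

Net displacement equals the area under the velocity-time graph (areas below the axis count negative).
0–2 s: 2 × 2 = 4 m
2–6 s: -6 × 4 = -24 m
Net displacement = -20 m

-20 m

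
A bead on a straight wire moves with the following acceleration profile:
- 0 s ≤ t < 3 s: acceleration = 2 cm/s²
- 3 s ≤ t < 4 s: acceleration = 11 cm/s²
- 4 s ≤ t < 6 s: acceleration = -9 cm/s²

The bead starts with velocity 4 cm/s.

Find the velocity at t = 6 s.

Δv equals the area under the a-t graph; then v = v₀ + Δv.
0–3 s: 2 × 3 = 6 cm/s
3–4 s: 11 × 1 = 11 cm/s
4–6 s: -9 × 2 = -18 cm/s
Δv = -1 cm/s, so v(6) = 4 + (-1) = 3 cm/s.

3 cm/s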